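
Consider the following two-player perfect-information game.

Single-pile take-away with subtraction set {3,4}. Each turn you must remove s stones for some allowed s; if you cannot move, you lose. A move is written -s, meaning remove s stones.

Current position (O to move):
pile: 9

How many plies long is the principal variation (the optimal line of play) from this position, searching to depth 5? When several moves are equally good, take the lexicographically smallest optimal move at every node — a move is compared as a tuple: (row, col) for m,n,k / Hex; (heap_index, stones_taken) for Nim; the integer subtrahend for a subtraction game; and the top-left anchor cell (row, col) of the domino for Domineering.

[9] O move#1: -3:-1/6*, -4:-1/5
[6] X move#2: -3:-1/3, -4:+1/2*
[2] end (terminal -1, O#3); searched 9 to 5

PV length from [9]: 2 plies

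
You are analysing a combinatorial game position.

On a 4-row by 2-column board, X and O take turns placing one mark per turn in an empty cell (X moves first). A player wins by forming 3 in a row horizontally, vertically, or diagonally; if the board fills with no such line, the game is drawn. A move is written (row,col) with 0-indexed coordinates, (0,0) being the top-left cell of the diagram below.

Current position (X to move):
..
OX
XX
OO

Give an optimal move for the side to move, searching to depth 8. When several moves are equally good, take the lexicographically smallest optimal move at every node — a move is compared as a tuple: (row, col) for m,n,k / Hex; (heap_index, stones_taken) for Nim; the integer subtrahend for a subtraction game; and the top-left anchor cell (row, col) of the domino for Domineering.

[../OX/XX/OO] X move#1: (0,0):+0/X./OX/XX/OO, (0,1):+1/.X/OX/XX/OO*
[.X/OX/XX/OO] end (terminal -1, O#2); searched ../OX/XX/OO to 8

X's best at [../OX/XX/OO]: (0,1)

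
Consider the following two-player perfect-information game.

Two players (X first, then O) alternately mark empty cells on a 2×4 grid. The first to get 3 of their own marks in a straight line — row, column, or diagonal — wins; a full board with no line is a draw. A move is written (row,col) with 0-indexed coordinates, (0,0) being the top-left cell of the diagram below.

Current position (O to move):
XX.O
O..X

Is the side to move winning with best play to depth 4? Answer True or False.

O winning at [XX.O/O..X]: False

p1 O@[XX.O/O..X]: (0,2)[XXOO/O..X]+0* (1,1)[XX.O/OO.X]-1 (1,2)[XX.O/O.OX]-1
p2 X@[XXOO/O..X]: (1,1)[XXOO/OX.X]+0* (1,2)[XXOO/O.XX]+0
p3 O@[XXOO/OX.X]: (1,2)[XXOO/OXOX]+0*
p4 X@[XXOO/OXOX] terminal +0; root [XX.O/O..X] d4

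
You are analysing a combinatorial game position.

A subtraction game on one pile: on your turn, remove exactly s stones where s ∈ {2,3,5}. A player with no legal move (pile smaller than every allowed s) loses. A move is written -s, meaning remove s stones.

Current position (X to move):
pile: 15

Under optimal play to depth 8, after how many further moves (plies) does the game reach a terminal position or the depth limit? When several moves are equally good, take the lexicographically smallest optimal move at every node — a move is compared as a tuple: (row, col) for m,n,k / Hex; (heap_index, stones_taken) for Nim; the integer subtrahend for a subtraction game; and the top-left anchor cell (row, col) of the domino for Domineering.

PV length from [15]: 4 plies

[15] X move#1: -2:-1/13*, -3:-1/12, -5:-1/10
[13] O move#2: -2:-1/11, -3:-1/10, -5:+1/8*
[8] X move#3: -2:-1/6*, -3:-1/5, -5:-1/3
[6] O move#4: -2:-1/4, -3:-1/3, -5:+1/1*
[1] end (terminal -1, X#5); searched 15 to 8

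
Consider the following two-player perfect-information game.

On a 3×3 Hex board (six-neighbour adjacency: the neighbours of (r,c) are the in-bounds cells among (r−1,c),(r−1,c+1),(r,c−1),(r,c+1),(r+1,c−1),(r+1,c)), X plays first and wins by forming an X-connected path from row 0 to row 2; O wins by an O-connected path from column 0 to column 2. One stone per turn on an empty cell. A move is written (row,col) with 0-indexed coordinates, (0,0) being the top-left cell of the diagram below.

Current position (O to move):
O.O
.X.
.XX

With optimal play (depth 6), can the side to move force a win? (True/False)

O winning at [O.O/.X./.XX]: True

p1 O@[O.O/.X./.XX]: (0,1)[OOO/.X./.XX]+1* (1,0)[O.O/OX./.XX]-1 (1,2)[O.O/.XO/.XX]-1 (2,0)[O.O/.X./OXX]-1
p2 X@[OOO/.X./.XX] terminal -1; root [O.O/.X./.XX] d6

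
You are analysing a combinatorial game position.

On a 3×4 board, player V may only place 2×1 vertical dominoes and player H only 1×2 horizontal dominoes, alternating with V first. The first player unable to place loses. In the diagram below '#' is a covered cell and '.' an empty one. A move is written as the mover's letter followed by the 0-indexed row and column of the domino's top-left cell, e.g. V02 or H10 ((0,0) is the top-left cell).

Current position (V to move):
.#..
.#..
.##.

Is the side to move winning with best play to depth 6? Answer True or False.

V winning at [.#../.#../.##.]: True

p1 V@[.#../.#../.##.]: V00[##../##../.##.]-1 V02[.##./.##./.##.]+1* V03[.#.#/.#.#/.##.]+1 V10[.#../##../###.]-1 V13[.#../.#.#/.###]+1
p2 H@[.##./.##./.##.] terminal -1; root [.#../.#../.##.] d6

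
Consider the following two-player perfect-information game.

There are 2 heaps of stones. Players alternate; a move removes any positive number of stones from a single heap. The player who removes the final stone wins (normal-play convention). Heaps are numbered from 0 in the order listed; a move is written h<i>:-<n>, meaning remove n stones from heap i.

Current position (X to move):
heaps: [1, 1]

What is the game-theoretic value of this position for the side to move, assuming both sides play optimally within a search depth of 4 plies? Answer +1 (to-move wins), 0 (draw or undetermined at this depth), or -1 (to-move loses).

value((1,1), X) = -1

p1 X@[(1,1)]: h0:-1[(0,1)]-1* h1:-1[(1,0)]-1
p2 O@[(0,1)]: h1:-1[(0,0)]+1*
p3 X@[(0,0)] terminal -1; root [(1,1)] d4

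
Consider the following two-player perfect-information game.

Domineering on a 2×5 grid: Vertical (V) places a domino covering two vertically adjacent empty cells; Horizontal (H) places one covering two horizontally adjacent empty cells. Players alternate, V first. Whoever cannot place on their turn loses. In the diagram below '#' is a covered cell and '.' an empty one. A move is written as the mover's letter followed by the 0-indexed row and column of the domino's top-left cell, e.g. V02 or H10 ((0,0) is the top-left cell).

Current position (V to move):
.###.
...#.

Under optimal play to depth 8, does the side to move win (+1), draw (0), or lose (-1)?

p1 V@[.###./...#.]: V00[####./#..#.]+1* V04[.####/...##]-1
p2 H@[####./#..#.]: H11[####./####.]-1*
p3 V@[####./####.]: V04[#####/#####]+1*
p4 H@[#####/#####] terminal -1; root [.###./...#.] d8

value(.###./...#., V) = +1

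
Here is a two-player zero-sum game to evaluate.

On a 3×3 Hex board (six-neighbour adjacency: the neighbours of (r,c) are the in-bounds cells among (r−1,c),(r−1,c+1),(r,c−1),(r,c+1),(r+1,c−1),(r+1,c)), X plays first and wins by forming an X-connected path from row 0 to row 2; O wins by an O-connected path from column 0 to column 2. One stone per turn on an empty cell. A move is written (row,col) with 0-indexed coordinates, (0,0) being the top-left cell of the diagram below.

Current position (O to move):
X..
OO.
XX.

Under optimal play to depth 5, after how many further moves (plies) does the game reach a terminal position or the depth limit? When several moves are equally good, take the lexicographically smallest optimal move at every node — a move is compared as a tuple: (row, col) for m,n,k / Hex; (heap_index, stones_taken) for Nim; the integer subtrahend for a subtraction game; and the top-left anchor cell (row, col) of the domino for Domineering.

PV length from [X../OO./XX.]: 3 plies

p1 O@[X../OO./XX.]: (0,1)[XO./OO./XX.]+1* (0,2)[X.O/OO./XX.]+1 (1,2)[X../OOO/XX.]+1 (2,2)[X../OO./XXO]+1
p2 X@[XO./OO./XX.]: (0,2)[XOX/OO./XX.]-1* (1,2)[XO./OOX/XX.]-1 (2,2)[XO./OO./XXX]-1
p3 O@[XOX/OO./XX.]: (1,2)[XOX/OOO/XX.]+1* (2,2)[XOX/OO./XXO]-1
p4 X@[XOX/OOO/XX.] terminal -1; root [X../OO./XX.] d5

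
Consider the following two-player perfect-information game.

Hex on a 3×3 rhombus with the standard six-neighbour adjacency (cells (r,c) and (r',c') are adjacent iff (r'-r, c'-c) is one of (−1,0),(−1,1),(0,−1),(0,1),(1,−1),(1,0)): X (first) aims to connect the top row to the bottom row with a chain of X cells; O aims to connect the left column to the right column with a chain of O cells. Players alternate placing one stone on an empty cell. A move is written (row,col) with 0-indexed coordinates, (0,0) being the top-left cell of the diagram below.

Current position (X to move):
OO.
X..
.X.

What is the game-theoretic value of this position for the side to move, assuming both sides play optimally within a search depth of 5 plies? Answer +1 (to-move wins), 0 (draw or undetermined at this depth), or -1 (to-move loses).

value(OO./X../.X., X) = +1

[OO./X../.X.] X move#1: (0,2):+1/OOX/X../.X.*, (1,1):-1/OO./XX./.X., (1,2):-1/OO./X.X/.X., (2,0):-1/OO./X../XX., (2,2):-1/OO./X../.XX
[OOX/X../.X.] O move#2: (1,1):-1/OOX/XO./.X.*, (1,2):-1/OOX/X.O/.X., (2,0):-1/OOX/X../OX., (2,2):-1/OOX/X../.XO
[OOX/XO./.X.] X move#3: (1,2):+1/OOX/XOX/.X.*, (2,0):-1/OOX/XO./XX., (2,2):-1/OOX/XO./.XX
[OOX/XOX/.X.] end (terminal -1, O#4); searched OO./X../.X. to 5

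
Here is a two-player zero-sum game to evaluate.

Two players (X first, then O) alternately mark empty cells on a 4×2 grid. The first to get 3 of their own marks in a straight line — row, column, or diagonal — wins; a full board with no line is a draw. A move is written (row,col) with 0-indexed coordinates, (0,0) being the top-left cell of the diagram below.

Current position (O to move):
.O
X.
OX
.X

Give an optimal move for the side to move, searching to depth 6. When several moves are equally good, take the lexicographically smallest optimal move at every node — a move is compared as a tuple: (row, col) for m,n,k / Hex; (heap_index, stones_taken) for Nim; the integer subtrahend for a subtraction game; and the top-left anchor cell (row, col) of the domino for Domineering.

O's best at [.O/X./OX/.X]: (1,1)

p1 O@[.O/X./OX/.X]: (0,0)[OO/X./OX/.X]-1 (1,1)[.O/XO/OX/.X]+0* (3,0)[.O/X./OX/OX]-1
p2 X@[.O/XO/OX/.X]: (0,0)[XO/XO/OX/.X]+0* (3,0)[.O/XO/OX/XX]+0
p3 O@[XO/XO/OX/.X]: (3,0)[XO/XO/OX/OX]+0*
p4 X@[XO/XO/OX/OX] terminal +0; root [.O/X./OX/.X] d6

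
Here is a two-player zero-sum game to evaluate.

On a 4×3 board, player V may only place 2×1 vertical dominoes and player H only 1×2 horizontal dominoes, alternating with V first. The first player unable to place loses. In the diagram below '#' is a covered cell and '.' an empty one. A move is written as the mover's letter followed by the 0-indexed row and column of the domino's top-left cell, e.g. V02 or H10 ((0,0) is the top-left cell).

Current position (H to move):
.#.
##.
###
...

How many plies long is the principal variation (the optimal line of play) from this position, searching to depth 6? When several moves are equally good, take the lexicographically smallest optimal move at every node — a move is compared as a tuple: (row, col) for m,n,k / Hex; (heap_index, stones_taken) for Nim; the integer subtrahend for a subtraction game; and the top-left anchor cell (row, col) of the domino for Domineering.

p1 H@[.#./##./###/...]: H30[.#./##./###/##.]-1* H31[.#./##./###/.##]-1
p2 V@[.#./##./###/##.]: V02[.##/###/###/##.]+1*
p3 H@[.##/###/###/##.] terminal -1; root [.#./##./###/...] d6

PV length from [.#./##./###/...]: 2 plies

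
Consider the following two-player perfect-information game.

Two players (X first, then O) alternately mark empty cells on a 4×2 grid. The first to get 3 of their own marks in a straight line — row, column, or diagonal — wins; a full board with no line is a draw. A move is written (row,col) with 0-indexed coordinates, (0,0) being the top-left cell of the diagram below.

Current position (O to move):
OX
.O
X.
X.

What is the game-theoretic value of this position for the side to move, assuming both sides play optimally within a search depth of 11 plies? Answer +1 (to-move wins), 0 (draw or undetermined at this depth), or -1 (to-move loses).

value(OX/.O/X./X., O) = 0

ply 1, O at OX/.O/X./X. | (1,0)=+0→OX/OO/X./X.*; (2,1)=-1→OX/.O/XO/X.; (3,1)=-1→OX/.O/X./XO
ply 2, X at OX/OO/X./X. | (2,1)=+0→OX/OO/XX/X.*; (3,1)=+0→OX/OO/X./XX
ply 3, O at OX/OO/XX/X. | (3,1)=+0→OX/OO/XX/XO*
ply 4: OX/OO/XX/XO is terminal +0 (X); from OX/.O/X./X. depth 11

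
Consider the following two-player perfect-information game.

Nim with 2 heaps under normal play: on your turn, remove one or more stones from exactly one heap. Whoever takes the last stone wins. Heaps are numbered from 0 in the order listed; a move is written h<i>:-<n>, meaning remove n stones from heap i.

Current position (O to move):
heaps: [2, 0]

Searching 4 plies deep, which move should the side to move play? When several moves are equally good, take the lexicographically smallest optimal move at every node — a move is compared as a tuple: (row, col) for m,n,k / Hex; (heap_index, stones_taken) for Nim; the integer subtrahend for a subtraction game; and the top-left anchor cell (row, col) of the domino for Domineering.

O's best at [(2,0)]: h0:-2

p1 O@[(2,0)]: h0:-1[(1,0)]-1 h0:-2[(0,0)]+1*
p2 X@[(0,0)] terminal -1; root [(2,0)] d4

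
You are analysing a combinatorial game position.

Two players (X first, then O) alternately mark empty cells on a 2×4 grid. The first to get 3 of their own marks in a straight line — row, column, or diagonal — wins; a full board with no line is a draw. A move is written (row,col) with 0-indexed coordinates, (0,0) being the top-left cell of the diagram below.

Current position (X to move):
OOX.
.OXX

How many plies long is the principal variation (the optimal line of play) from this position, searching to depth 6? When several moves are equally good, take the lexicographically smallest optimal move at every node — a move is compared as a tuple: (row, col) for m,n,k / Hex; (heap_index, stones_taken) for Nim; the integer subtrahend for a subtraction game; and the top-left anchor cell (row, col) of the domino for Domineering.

[OOX./.OXX] X move#1: (0,3):+0/OOXX/.OXX*, (1,0):+0/OOX./XOXX
[OOXX/.OXX] O move#2: (1,0):+0/OOXX/OOXX*
[OOXX/OOXX] end (terminal +0, X#3); searched OOX./.OXX to 6

PV length from [OOX./.OXX]: 2 plies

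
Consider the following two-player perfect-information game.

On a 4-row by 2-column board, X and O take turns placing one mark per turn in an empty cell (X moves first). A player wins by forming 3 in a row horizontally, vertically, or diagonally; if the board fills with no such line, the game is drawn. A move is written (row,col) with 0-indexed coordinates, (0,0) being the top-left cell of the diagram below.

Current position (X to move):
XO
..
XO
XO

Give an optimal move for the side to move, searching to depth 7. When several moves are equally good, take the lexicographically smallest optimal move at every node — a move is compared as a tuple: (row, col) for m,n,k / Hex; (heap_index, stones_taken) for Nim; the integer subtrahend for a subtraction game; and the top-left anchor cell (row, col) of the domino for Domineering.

ply 1, X at XO/../XO/XO | (1,0)=+1→XO/X./XO/XO*; (1,1)=+0→XO/.X/XO/XO
ply 2: XO/X./XO/XO is terminal -1 (O); from XO/../XO/XO depth 7

X's best at [XO/../XO/XO]: (1,0)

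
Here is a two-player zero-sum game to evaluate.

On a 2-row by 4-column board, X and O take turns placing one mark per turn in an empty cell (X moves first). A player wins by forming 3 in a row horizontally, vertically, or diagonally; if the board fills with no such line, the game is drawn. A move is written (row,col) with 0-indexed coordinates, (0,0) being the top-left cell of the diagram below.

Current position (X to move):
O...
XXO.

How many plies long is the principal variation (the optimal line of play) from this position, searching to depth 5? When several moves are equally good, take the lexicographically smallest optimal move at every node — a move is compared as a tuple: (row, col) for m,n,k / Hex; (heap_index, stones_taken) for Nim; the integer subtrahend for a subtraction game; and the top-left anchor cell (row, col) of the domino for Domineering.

PV length from [O.../XXO.]: 4 plies

p1 X@[O.../XXO.]: (0,1)[OX../XXO.]+0* (0,2)[O.X./XXO.]+0 (0,3)[O..X/XXO.]+0 (1,3)[O.../XXOX]+0
p2 O@[OX../XXO.]: (0,2)[OXO./XXO.]+0* (0,3)[OX.O/XXO.]+0 (1,3)[OX../XXOO]+0
p3 X@[OXO./XXO.]: (0,3)[OXOX/XXO.]+0* (1,3)[OXO./XXOX]+0
p4 O@[OXOX/XXO.]: (1,3)[OXOX/XXOO]+0*
p5 X@[OXOX/XXOO] terminal +0; root [O.../XXO.] d5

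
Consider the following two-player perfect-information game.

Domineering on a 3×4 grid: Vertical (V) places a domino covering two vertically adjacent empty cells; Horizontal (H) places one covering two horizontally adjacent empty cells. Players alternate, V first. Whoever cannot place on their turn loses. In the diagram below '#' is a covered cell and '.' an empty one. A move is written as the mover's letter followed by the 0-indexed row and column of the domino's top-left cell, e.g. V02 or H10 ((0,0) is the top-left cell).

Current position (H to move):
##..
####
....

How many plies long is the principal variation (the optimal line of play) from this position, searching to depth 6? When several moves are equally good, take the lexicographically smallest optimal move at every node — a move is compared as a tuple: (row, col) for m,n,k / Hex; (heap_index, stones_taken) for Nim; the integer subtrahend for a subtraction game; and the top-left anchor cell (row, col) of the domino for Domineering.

PV length from [##../####/....]: 1 ply

p1 H@[##../####/....]: H02[####/####/....]+1* H20[##../####/##..]+1 H21[##../####/.##.]+1 H22[##../####/..##]+1
p2 V@[####/####/....] terminal -1; root [##../####/....] d6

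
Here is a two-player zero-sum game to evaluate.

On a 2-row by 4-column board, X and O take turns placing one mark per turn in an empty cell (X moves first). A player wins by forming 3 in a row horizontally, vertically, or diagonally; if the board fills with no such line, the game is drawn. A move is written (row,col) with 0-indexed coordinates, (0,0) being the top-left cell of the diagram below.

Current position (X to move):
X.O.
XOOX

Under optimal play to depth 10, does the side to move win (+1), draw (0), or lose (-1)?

ply 1, X at X.O./XOOX | (0,1)=+0→XXO./XOOX*; (0,3)=+0→X.OX/XOOX
ply 2, O at XXO./XOOX | (0,3)=+0→XXOO/XOOX*
ply 3: XXOO/XOOX is terminal +0 (X); from X.O./XOOX depth 10

value(X.O./XOOX, X) = 0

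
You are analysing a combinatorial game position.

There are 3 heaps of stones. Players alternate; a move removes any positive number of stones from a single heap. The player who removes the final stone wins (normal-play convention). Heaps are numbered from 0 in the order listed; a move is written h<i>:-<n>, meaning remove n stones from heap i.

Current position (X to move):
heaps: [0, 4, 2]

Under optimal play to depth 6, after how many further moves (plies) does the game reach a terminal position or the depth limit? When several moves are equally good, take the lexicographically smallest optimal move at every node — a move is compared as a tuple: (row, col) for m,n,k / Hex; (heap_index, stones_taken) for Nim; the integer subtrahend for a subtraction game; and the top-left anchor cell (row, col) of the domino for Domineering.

[(0,4,2)] X move#1: h1:-1:-1/(0,3,2), h1:-2:+1/(0,2,2)*, h1:-3:-1/(0,1,2), h1:-4:-1/(0,0,2), h2:-1:-1/(0,4,1), h2:-2:-1/(0,4,0)
[(0,2,2)] O move#2: h1:-1:-1/(0,1,2)*, h1:-2:-1/(0,0,2), h2:-1:-1/(0,2,1), h2:-2:-1/(0,2,0)
[(0,1,2)] X move#3: h1:-1:-1/(0,0,2), h2:-1:+1/(0,1,1)*, h2:-2:-1/(0,1,0)
[(0,1,1)] O move#4: h1:-1:-1/(0,0,1)*, h2:-1:-1/(0,1,0)
[(0,0,1)] X move#5: h2:-1:+1/(0,0,0)*
[(0,0,0)] end (terminal -1, O#6); searched (0,4,2) to 6

PV length from [(0,4,2)]: 5 plies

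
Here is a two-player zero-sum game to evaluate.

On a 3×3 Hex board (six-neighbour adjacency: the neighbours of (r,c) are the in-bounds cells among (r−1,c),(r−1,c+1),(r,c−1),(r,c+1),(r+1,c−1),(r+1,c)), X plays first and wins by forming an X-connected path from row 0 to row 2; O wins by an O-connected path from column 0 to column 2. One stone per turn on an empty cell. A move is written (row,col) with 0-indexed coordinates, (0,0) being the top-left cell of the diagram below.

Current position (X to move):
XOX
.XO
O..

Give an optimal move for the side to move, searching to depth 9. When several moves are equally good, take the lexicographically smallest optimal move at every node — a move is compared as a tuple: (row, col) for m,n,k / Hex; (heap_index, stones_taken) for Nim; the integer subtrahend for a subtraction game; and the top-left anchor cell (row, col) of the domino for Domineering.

X's best at [XOX/.XO/O..]: (2,1)

p1 X@[XOX/.XO/O..]: (1,0)[XOX/XXO/O..]-1 (2,1)[XOX/.XO/OX.]+1* (2,2)[XOX/.XO/O.X]-1
p2 O@[XOX/.XO/OX.] terminal -1; root [XOX/.XO/O..] d9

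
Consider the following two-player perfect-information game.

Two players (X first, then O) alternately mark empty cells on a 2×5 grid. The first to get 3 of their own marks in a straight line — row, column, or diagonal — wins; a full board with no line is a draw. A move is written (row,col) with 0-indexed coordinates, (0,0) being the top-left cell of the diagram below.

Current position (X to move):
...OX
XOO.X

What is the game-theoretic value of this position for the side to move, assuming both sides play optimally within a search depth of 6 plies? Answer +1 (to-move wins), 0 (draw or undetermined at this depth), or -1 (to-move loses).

ply 1, X at ...OX/XOO.X | (0,0)=-1→X..OX/XOO.X; (0,1)=-1→.X.OX/XOO.X; (0,2)=-1→..XOX/XOO.X; (1,3)=+0→...OX/XOOXX*
ply 2, O at ...OX/XOOXX | (0,0)=+0→O..OX/XOOXX*; (0,1)=+0→.O.OX/XOOXX; (0,2)=+0→..OOX/XOOXX
ply 3, X at O..OX/XOOXX | (0,1)=+0→OX.OX/XOOXX*; (0,2)=+0→O.XOX/XOOXX
ply 4, O at OX.OX/XOOXX | (0,2)=+0→OXOOX/XOOXX*
ply 5: OXOOX/XOOXX is terminal +0 (X); from ...OX/XOO.X depth 6

value(...OX/XOO.X, X) = 0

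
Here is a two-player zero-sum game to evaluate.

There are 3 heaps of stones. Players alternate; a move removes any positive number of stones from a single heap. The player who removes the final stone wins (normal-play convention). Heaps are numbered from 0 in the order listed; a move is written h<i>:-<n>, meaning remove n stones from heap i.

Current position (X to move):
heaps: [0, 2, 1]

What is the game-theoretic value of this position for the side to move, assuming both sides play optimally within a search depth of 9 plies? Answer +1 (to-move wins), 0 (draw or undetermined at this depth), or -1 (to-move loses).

p1 X@[(0,2,1)]: h1:-1[(0,1,1)]+1* h1:-2[(0,0,1)]-1 h2:-1[(0,2,0)]-1
p2 O@[(0,1,1)]: h1:-1[(0,0,1)]-1* h2:-1[(0,1,0)]-1
p3 X@[(0,0,1)]: h2:-1[(0,0,0)]+1*
p4 O@[(0,0,0)] terminal -1; root [(0,2,1)] d9

value((0,2,1), X) = +1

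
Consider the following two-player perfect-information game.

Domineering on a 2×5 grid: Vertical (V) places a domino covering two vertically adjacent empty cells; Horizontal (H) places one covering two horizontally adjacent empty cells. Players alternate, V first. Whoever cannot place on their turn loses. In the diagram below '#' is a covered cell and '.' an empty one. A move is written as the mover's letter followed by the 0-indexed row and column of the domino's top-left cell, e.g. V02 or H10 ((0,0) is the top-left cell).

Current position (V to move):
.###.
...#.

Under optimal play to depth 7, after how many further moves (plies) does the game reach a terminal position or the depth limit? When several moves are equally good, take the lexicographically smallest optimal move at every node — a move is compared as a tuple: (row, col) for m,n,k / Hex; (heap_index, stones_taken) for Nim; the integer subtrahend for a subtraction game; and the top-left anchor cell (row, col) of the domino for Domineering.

PV length from [.###./...#.]: 3 plies

p1 V@[.###./...#.]: V00[####./#..#.]+1* V04[.####/...##]-1
p2 H@[####./#..#.]: H11[####./####.]-1*
p3 V@[####./####.]: V04[#####/#####]+1*
p4 H@[#####/#####] terminal -1; root [.###./...#.] d7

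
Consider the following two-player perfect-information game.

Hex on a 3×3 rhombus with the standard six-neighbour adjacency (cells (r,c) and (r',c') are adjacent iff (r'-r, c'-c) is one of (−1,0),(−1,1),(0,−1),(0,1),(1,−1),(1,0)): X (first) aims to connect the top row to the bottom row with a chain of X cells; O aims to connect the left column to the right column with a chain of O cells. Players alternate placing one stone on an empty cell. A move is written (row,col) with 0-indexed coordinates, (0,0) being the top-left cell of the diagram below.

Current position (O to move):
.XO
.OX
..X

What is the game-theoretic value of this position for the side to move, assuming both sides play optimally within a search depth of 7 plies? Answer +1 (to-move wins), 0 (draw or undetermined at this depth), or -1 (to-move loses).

p1 O@[.XO/.OX/..X]: (0,0)[OXO/.OX/..X]+1* (1,0)[.XO/OOX/..X]+1 (2,0)[.XO/.OX/O.X]+1 (2,1)[.XO/.OX/.OX]+1
p2 X@[OXO/.OX/..X]: (1,0)[OXO/XOX/..X]-1* (2,0)[OXO/.OX/X.X]-1 (2,1)[OXO/.OX/.XX]-1
p3 O@[OXO/XOX/..X]: (2,0)[OXO/XOX/O.X]+1* (2,1)[OXO/XOX/.OX]-1
p4 X@[OXO/XOX/O.X] terminal -1; root [.XO/.OX/..X] d7

value(.XO/.OX/..X, O) = +1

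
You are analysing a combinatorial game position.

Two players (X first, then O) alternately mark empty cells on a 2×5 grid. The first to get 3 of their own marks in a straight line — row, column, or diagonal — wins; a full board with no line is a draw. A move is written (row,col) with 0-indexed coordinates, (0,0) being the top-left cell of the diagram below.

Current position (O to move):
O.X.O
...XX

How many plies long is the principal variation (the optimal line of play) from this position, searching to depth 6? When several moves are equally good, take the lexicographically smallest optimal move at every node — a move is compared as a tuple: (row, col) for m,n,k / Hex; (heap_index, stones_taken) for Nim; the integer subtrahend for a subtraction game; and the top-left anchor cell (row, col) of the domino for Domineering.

p1 O@[O.X.O/...XX]: (0,1)[OOX.O/...XX]-1 (0,3)[O.XOO/...XX]-1 (1,0)[O.X.O/O..XX]-1 (1,1)[O.X.O/.O.XX]-1 (1,2)[O.X.O/..OXX]+0*
p2 X@[O.X.O/..OXX]: (0,1)[OXX.O/..OXX]+0* (0,3)[O.XXO/..OXX]+0 (1,0)[O.X.O/X.OXX]+0 (1,1)[O.X.O/.XOXX]+0
p3 O@[OXX.O/..OXX]: (0,3)[OXXOO/..OXX]+0* (1,0)[OXX.O/O.OXX]-1 (1,1)[OXX.O/.OOXX]-1
p4 X@[OXXOO/..OXX]: (1,0)[OXXOO/X.OXX]+0* (1,1)[OXXOO/.XOXX]+0
p5 O@[OXXOO/X.OXX]: (1,1)[OXXOO/XOOXX]+0*
p6 X@[OXXOO/XOOXX] terminal +0; root [O.X.O/...XX] d6

PV length from [O.X.O/...XX]: 5 plies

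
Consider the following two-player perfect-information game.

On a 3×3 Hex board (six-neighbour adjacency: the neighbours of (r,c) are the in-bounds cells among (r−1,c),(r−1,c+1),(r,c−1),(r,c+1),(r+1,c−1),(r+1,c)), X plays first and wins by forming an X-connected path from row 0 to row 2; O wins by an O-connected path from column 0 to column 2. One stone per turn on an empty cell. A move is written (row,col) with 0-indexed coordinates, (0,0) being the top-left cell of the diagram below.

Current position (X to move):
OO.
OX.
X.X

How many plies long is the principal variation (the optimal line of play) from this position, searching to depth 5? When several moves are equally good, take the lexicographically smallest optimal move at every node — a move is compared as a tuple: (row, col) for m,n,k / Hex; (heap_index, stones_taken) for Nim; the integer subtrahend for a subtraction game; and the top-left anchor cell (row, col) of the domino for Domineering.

PV length from [OO./OX./X.X]: 1 ply

ply 1, X at OO./OX./X.X | (0,2)=+1→OOX/OX./X.X*; (1,2)=-1→OO./OXX/X.X; (2,1)=-1→OO./OX./XXX
ply 2: OOX/OX./X.X is terminal -1 (O); from OO./OX./X.X depth 5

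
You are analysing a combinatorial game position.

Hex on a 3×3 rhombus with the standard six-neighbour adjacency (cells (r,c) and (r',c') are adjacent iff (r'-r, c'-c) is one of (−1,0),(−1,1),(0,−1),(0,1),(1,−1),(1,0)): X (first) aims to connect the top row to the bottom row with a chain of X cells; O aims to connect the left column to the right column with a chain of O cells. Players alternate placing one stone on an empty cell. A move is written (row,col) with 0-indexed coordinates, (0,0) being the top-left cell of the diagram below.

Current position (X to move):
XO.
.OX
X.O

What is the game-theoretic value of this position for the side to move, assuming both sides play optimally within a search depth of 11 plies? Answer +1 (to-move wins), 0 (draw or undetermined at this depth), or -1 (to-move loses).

value(XO./.OX/X.O, X) = +1

p1 X@[XO./.OX/X.O]: (0,2)[XOX/.OX/X.O]+1* (1,0)[XO./XOX/X.O]+1 (2,1)[XO./.OX/XXO]+1
p2 O@[XOX/.OX/X.O]: (1,0)[XOX/OOX/X.O]-1* (2,1)[XOX/.OX/XOO]-1
p3 X@[XOX/OOX/X.O]: (2,1)[XOX/OOX/XXO]+1*
p4 O@[XOX/OOX/XXO] terminal -1; root [XO./.OX/X.O] d11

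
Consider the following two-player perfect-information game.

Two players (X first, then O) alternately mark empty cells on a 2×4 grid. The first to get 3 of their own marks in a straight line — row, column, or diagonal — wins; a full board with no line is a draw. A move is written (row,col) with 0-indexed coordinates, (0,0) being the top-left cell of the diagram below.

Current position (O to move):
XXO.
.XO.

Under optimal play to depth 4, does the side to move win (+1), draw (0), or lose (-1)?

value(XXO./.XO., O) = 0

ply 1, O at XXO./.XO. | (0,3)=+0→XXOO/.XO.*; (1,0)=+0→XXO./OXO.; (1,3)=+0→XXO./.XOO
ply 2, X at XXOO/.XO. | (1,0)=+0→XXOO/XXO.*; (1,3)=+0→XXOO/.XOX
ply 3, O at XXOO/XXO. | (1,3)=+0→XXOO/XXOO*
ply 4: XXOO/XXOO is terminal +0 (X); from XXO./.XO. depth 4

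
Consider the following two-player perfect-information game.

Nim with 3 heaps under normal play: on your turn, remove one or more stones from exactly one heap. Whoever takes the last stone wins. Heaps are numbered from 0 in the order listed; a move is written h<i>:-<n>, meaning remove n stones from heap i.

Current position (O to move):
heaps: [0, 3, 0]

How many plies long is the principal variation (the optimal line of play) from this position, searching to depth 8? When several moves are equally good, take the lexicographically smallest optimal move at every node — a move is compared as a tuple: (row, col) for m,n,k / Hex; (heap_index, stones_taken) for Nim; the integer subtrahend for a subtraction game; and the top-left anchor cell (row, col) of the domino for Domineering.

PV length from [(0,3,0)]: 1 ply

[(0,3,0)] O move#1: h1:-1:-1/(0,2,0), h1:-2:-1/(0,1,0), h1:-3:+1/(0,0,0)*
[(0,0,0)] end (terminal -1, X#2); searched (0,3,0) to 8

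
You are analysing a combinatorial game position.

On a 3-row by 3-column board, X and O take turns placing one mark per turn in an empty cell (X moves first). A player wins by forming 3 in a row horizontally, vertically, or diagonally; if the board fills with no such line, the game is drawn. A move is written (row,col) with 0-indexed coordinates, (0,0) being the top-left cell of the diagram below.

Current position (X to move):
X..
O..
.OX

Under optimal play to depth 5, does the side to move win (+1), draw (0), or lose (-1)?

value(X../O../.OX, X) = +1

ply 1, X at X../O../.OX | (0,1)=+1→XX./O../.OX*; (0,2)=+1→X.X/O../.OX; (1,1)=+1→X../OX./.OX; (1,2)=+1→X../O.X/.OX; (2,0)=-1→X../O../XOX
ply 2, O at XX./O../.OX | (0,2)=-1→XXO/O../.OX*; (1,1)=-1→XX./OO./.OX; (1,2)=-1→XX./O.O/.OX; (2,0)=-1→XX./O../OOX
ply 3, X at XXO/O../.OX | (1,1)=+1→XXO/OX./.OX*; (1,2)=+0→XXO/O.X/.OX; (2,0)=+0→XXO/O../XOX
ply 4: XXO/OX./.OX is terminal -1 (O); from X../O../.OX depth 5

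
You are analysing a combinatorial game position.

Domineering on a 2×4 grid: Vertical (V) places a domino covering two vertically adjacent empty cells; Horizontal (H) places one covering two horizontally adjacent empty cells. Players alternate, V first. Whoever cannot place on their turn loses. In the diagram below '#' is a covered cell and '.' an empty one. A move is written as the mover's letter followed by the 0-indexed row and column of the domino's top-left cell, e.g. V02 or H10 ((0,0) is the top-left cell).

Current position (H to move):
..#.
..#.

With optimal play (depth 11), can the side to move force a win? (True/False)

ply 1, H at ..#./..#. | H00=+1→###./..#.*; H10=+1→..#./###.
ply 2, V at ###./..#. | V03=-1→####/..##*
ply 3, H at ####/..## | H10=+1→####/####*
ply 4: ####/#### is terminal -1 (V); from ..#./..#. depth 11

H winning at [..#./..#.]: True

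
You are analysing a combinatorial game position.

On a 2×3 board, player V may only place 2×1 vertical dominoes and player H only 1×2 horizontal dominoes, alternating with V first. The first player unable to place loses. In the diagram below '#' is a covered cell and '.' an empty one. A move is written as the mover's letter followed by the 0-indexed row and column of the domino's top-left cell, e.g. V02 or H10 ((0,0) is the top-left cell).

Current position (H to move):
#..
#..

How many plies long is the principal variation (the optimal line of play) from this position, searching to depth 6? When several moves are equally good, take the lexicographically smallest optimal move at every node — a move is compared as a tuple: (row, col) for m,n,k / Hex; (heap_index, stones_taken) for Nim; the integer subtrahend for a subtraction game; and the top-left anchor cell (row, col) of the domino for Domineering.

PV length from [#../#..]: 1 ply

p1 H@[#../#..]: H01[###/#..]+1* H11[#../###]+1
p2 V@[###/#..] terminal -1; root [#../#..] d6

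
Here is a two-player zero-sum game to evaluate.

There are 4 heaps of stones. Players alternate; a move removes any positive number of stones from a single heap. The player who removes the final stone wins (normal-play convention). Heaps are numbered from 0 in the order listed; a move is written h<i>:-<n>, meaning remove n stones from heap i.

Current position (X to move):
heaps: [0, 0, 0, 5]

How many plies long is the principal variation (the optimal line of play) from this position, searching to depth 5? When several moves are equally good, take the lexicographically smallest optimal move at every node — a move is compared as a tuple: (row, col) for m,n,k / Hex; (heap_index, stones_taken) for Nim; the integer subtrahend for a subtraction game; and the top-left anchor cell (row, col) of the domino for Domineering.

PV length from [(0,0,0,5)]: 1 ply

p1 X@[(0,0,0,5)]: h3:-1[(0,0,0,4)]-1 h3:-2[(0,0,0,3)]-1 h3:-3[(0,0,0,2)]-1 h3:-4[(0,0,0,1)]-1 h3:-5[(0,0,0,0)]+1*
p2 O@[(0,0,0,0)] terminal -1; root [(0,0,0,5)] d5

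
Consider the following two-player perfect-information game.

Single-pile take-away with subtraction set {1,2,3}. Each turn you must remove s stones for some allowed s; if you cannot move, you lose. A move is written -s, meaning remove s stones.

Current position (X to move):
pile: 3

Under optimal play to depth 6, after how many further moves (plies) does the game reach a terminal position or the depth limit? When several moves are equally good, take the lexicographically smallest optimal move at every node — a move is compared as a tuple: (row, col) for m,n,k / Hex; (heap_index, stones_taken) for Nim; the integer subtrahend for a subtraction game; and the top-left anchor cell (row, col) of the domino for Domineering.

[3] X move#1: -1:-1/2, -2:-1/1, -3:+1/0*
[0] end (terminal -1, O#2); searched 3 to 6

PV length from [3]: 1 ply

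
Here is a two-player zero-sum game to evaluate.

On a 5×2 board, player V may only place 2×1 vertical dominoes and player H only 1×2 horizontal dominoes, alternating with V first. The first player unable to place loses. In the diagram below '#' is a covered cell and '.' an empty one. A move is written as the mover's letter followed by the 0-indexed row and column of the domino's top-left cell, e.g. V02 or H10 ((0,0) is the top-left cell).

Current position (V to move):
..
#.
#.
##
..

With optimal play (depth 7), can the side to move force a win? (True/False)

V winning at [../#./#./##/..]: False

p1 V@[../#./#./##/..]: V01[.#/##/#./##/..]-1* V11[../##/##/##/..]-1
p2 H@[.#/##/#./##/..]: H40[.#/##/#./##/##]+1*
p3 V@[.#/##/#./##/##] terminal -1; root [../#./#./##/..] d7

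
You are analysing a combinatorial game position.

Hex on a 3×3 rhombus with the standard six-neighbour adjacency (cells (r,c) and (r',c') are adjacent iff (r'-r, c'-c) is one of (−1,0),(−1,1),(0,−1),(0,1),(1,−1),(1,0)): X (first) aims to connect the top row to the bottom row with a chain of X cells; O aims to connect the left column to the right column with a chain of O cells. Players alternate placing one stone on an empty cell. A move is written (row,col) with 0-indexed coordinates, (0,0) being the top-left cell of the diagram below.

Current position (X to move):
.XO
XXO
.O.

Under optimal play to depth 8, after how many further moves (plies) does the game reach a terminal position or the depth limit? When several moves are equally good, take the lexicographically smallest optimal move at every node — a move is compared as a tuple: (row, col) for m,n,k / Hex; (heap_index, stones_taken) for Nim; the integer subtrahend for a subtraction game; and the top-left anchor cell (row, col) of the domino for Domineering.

PV length from [.XO/XXO/.O.]: 1 ply

ply 1, X at .XO/XXO/.O. | (0,0)=-1→XXO/XXO/.O.; (2,0)=+1→.XO/XXO/XO.*; (2,2)=-1→.XO/XXO/.OX
ply 2: .XO/XXO/XO. is terminal -1 (O); from .XO/XXO/.O. depth 8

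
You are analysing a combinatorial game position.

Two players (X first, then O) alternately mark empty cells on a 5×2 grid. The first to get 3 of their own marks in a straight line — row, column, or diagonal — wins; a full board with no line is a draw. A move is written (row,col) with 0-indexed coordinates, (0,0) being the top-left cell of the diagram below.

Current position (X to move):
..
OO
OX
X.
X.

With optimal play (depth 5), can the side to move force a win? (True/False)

p1 X@[../OO/OX/X./X.]: (0,0)[X./OO/OX/X./X.]+0* (0,1)[.X/OO/OX/X./X.]-1 (3,1)[../OO/OX/XX/X.]-1 (4,1)[../OO/OX/X./XX]-1
p2 O@[X./OO/OX/X./X.]: (0,1)[XO/OO/OX/X./X.]+0* (3,1)[X./OO/OX/XO/X.]+0 (4,1)[X./OO/OX/X./XO]+0
p3 X@[XO/OO/OX/X./X.]: (3,1)[XO/OO/OX/XX/X.]+0* (4,1)[XO/OO/OX/X./XX]+0
p4 O@[XO/OO/OX/XX/X.]: (4,1)[XO/OO/OX/XX/XO]+0*
p5 X@[XO/OO/OX/XX/XO] terminal +0; root [../OO/OX/X./X.] d5

X winning at [../OO/OX/X./X.]: False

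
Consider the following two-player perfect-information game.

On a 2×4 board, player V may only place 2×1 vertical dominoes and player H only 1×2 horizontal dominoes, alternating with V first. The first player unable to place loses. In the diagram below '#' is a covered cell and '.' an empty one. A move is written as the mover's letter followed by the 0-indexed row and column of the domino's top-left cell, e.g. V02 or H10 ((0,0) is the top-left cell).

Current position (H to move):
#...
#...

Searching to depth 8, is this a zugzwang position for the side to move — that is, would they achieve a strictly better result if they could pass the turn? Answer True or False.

zugzwang(#.../#..., H) = False

p1 H@[#.../#...]: H01[###./#...]+1* H02[#.##/#...]+1 H11[#.../###.]+1 H12[#.../#.##]+1
p2 V@[###./#...]: V03[####/#..#]-1*
p3 H@[####/#..#]: H11[####/####]+1*
p4 V@[####/####] terminal -1; root [#.../#...] d8
if H skipped the turn, V would face:
~ p1 V@[#.../#...]: V01[##../##..]-1 V02[#.#./#.#.]+1* V03[#..#/#..#]-1
~ p2 H@[#.#./#.#.] terminal -1; root [#.../#...] d8
compare (H): move=+1 vs pass=-1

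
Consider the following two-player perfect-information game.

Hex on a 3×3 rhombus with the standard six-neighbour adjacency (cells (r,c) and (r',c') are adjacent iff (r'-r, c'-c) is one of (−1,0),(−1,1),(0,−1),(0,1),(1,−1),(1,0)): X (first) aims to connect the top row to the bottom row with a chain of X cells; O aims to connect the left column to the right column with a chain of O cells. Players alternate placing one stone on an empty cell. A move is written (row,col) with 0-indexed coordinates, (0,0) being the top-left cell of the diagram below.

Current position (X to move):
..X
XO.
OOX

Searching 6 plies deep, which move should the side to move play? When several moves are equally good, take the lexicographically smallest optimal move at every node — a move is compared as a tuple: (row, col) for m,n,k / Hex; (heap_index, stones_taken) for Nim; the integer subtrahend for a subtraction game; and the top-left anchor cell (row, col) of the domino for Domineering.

X's best at [..X/XO./OOX]: (1,2)

ply 1, X at ..X/XO./OOX | (0,0)=-1→X.X/XO./OOX; (0,1)=-1→.XX/XO./OOX; (1,2)=+1→..X/XOX/OOX*
ply 2: ..X/XOX/OOX is terminal -1 (O); from ..X/XO./OOX depth 6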